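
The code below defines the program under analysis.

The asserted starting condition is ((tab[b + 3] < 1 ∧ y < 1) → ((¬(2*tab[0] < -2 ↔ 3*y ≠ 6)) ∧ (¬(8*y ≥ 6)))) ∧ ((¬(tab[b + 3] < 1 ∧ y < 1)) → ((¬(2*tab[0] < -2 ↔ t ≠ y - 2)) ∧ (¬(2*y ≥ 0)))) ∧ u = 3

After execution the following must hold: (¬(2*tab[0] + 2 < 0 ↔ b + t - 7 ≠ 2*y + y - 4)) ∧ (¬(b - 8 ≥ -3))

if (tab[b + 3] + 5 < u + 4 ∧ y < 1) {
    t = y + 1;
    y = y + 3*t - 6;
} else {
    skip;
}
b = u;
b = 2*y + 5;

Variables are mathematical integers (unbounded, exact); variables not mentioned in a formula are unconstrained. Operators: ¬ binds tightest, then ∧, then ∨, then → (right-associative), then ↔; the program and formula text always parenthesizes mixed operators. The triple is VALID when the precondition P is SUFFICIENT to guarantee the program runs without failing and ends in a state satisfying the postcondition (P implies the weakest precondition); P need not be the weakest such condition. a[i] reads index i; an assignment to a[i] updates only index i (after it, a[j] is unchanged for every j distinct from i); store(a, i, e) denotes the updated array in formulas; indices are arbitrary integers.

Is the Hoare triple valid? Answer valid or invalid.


Working backward. After the program, the postcondition (¬(2*tab[0] + 2 < 0 ↔ b + t - 7 ≠ 2*y + y - 4)) ∧ (¬(b - 8 ≥ -3)) must hold; in canonical form it is (¬(2*tab[0] < -2 ↔ b + t ≠ 3*y + 3)) ∧ (¬(b ≥ 5)).
Before b := 2*y + 5: (¬(2*tab[0] < -2 ↔ t ≠ y - 2)) ∧ (¬(2*y ≥ 0))
Before b := u: (¬(2*tab[0] < -2 ↔ t ≠ y - 2)) ∧ (¬(2*y ≥ 0))
Then branch requires (¬(2*tab[0] < -2 ↔ 3*y ≠ 6)) ∧ (¬(8*y ≥ 6)); else branch requires (¬(2*tab[0] < -2 ↔ t ≠ y - 2)) ∧ (¬(2*y ≥ 0)).
Before the if: ((tab[b + 3] < u - 1 ∧ y < 1) → ((¬(2*tab[0] < -2 ↔ 3*y ≠ 6)) ∧ (¬(8*y ≥ 6)))) ∧ ((¬(tab[b + 3] < u - 1 ∧ y < 1)) → ((¬(2*tab[0] < -2 ↔ t ≠ y - 2)) ∧ (¬(2*y ≥ 0))))
The weakest precondition is ((tab[b + 3] < u - 1 ∧ y < 1) → ((¬(2*tab[0] < -2 ↔ 3*y ≠ 6)) ∧ (¬(8*y ≥ 6)))) ∧ ((¬(tab[b + 3] < u - 1 ∧ y < 1)) → ((¬(2*tab[0] < -2 ↔ t ≠ y - 2)) ∧ (¬(2*y ≥ 0)))).
Check whether ((tab[b + 3] < 1 ∧ y < 1) → ((¬(2*tab[0] < -2 ↔ 3*y ≠ 6)) ∧ (¬(8*y ≥ 6)))) ∧ ((¬(tab[b + 3] < 1 ∧ y < 1)) → ((¬(2*tab[0] < -2 ↔ t ≠ y - 2)) ∧ (¬(2*y ≥ 0)))) ∧ u = 3 implies it.
Countermodel: at the initial state b = 0, t = -3, tab = {[0] = -2, [3] = 1, elsewhere 1}, u = 3, y = -1, the precondition holds but the weakest precondition fails.
Answer: invalid


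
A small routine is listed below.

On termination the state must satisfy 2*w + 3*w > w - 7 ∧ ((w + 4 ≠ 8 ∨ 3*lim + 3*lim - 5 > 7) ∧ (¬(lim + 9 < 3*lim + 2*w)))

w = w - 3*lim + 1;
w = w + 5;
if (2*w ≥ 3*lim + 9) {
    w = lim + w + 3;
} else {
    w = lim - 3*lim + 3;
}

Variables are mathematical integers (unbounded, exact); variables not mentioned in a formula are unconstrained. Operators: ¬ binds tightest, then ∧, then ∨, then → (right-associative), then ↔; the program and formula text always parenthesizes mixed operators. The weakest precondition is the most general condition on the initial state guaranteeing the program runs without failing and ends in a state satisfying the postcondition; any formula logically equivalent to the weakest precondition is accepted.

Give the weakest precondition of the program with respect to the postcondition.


Working backward. After the program, the postcondition 2*w + 3*w > w - 7 ∧ ((w + 4 ≠ 8 ∨ 3*lim + 3*lim - 5 > 7) ∧ (¬(lim + 9 < 3*lim + 2*w))) must hold; in canonical form it is 4*w > -7 ∧ (w ≠ 4 ∨ 6*lim > 12) ∧ (¬(2*lim + 2*w > 9)).
Then branch requires 4*lim + 4*w > -19 ∧ (lim + w ≠ 1 ∨ 6*lim > 12) ∧ (¬(4*lim + 2*w > 3)); else branch requires 8*lim < 19 ∧ (2*lim ≠ -1 ∨ 6*lim > 12) ∧ (¬(2*lim < -3)).
Before the if: (2*w ≥ 3*lim + 9 → (4*lim + 4*w > -19 ∧ (lim + w ≠ 1 ∨ 6*lim > 12) ∧ (¬(4*lim + 2*w > 3)))) ∧ ((¬(2*w ≥ 3*lim + 9)) → (8*lim < 19 ∧ (2*lim ≠ -1 ∨ 6*lim > 12) ∧ (¬(2*lim < -3))))
Before w := w + 5: (2*w ≥ 3*lim - 1 → (4*lim + 4*w > -39 ∧ (lim + w ≠ -4 ∨ 6*lim > 12) ∧ (¬(4*lim + 2*w > -7)))) ∧ ((¬(2*w ≥ 3*lim - 1)) → (8*lim < 19 ∧ (2*lim ≠ -1 ∨ 6*lim > 12) ∧ (¬(2*lim < -3))))
Before w := w - 3*lim + 1: (2*w ≥ 9*lim - 3 → (4*w > 8*lim - 43 ∧ (w ≠ 2*lim - 5 ∨ 6*lim > 12) ∧ (¬(2*w > 2*lim - 9)))) ∧ ((¬(2*w ≥ 9*lim - 3)) → (8*lim < 19 ∧ (2*lim ≠ -1 ∨ 6*lim > 12) ∧ (¬(2*lim < -3))))
Answer: WP = (2*w ≥ 9*lim - 3 → (4*w > 8*lim - 43 ∧ (w ≠ 2*lim - 5 ∨ 6*lim > 12) ∧ (¬(2*w > 2*lim - 9)))) ∧ ((¬(2*w ≥ 9*lim - 3)) → (8*lim < 19 ∧ (2*lim ≠ -1 ∨ 6*lim > 12) ∧ (¬(2*lim < -3))))


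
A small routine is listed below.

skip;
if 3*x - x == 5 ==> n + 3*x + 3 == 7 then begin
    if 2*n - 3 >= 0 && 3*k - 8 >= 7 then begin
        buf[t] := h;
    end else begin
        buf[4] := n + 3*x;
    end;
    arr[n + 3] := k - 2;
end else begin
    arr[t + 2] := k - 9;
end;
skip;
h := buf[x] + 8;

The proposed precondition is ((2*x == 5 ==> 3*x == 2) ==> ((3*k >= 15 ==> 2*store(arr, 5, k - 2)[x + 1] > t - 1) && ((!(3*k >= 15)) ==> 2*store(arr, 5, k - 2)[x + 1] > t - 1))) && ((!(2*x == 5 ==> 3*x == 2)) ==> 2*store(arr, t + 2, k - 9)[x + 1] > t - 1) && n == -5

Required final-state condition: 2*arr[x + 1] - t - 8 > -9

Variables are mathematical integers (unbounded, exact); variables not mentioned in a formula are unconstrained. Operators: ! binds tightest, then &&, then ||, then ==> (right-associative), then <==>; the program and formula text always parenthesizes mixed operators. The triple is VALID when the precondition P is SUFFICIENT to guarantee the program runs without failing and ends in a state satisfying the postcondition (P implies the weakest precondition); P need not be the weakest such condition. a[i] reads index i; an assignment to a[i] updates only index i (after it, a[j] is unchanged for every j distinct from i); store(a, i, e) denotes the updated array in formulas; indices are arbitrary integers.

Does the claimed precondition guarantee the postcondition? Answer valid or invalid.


Working backward. After the program, the postcondition 2*arr[x + 1] - t - 8 > -9 must hold; in canonical form it is 2*arr[x + 1] > t - 1.
Before h := buf[x] + 8: 2*arr[x + 1] > t - 1
Before skip: 2*arr[x + 1] > t - 1
Then branch requires ((2*n >= 3 && 3*k >= 15) ==> 2*store(arr, n + 3, k - 2)[x + 1] > t - 1) && ((!(2*n >= 3 && 3*k >= 15)) ==> 2*store(arr, n + 3, k - 2)[x + 1] > t - 1); else branch requires 2*store(arr, t + 2, k - 9)[x + 1] > t - 1.
Before the if: ((2*x == 5 ==> n + 3*x == 4) ==> (((2*n >= 3 && 3*k >= 15) ==> 2*store(arr, n + 3, k - 2)[x + 1] > t - 1) && ((!(2*n >= 3 && 3*k >= 15)) ==> 2*store(arr, n + 3, k - 2)[x + 1] > t - 1))) && ((!(2*x == 5 ==> n + 3*x == 4)) ==> 2*store(arr, t + 2, k - 9)[x + 1] > t - 1)
Before skip: ((2*x == 5 ==> n + 3*x == 4) ==> (((2*n >= 3 && 3*k >= 15) ==> 2*store(arr, n + 3, k - 2)[x + 1] > t - 1) && ((!(2*n >= 3 && 3*k >= 15)) ==> 2*store(arr, n + 3, k - 2)[x + 1] > t - 1))) && ((!(2*x == 5 ==> n + 3*x == 4)) ==> 2*store(arr, t + 2, k - 9)[x + 1] > t - 1)
The weakest precondition is ((2*x == 5 ==> n + 3*x == 4) ==> (((2*n >= 3 && 3*k >= 15) ==> 2*store(arr, n + 3, k - 2)[x + 1] > t - 1) && ((!(2*n >= 3 && 3*k >= 15)) ==> 2*store(arr, n + 3, k - 2)[x + 1] > t - 1))) && ((!(2*x == 5 ==> n + 3*x == 4)) ==> 2*store(arr, t + 2, k - 9)[x + 1] > t - 1).
Check whether ((2*x == 5 ==> 3*x == 2) ==> ((3*k >= 15 ==> 2*store(arr, 5, k - 2)[x + 1] > t - 1) && ((!(3*k >= 15)) ==> 2*store(arr, 5, k - 2)[x + 1] > t - 1))) && ((!(2*x == 5 ==> 3*x == 2)) ==> 2*store(arr, t + 2, k - 9)[x + 1] > t - 1) && n == -5 implies it.
Countermodel: at the initial state arr = {[-2] = 3, [2] = 3, [5] = -1, elsewhere 3}, k = 2, n = -5, t = 0, x = 4, the precondition holds but the weakest precondition fails.
Answer: invalid


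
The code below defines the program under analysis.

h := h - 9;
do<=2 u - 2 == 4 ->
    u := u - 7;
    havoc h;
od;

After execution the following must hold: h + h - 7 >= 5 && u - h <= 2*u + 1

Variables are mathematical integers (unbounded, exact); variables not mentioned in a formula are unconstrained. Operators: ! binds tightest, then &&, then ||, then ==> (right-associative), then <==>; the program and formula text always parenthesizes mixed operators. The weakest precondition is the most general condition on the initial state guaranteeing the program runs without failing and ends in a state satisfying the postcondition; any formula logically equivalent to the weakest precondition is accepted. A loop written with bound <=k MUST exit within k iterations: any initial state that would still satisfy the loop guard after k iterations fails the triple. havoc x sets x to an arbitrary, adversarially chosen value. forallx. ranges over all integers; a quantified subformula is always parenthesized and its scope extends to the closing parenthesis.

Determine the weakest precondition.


Working backward. After the program, the postcondition h + h - 7 >= 5 && u - h <= 2*u + 1 must hold; in canonical form it is 2*h >= 12 && h + u >= -1.
Before the loop (bound <=2), unroll the exhaustion recursion (WP_0 = exit-now case; WP_j = one more guarded iteration, up to j = 2):
  WP_0: (!(u == 6)) && 2*h >= 12 && h + u >= -1
  WP_1: (u == 6 ==> (forall h_1. ((!(u == 13)) && 2*h_1 >= 12 && h_1 + u >= 6))) && ((!(u == 6)) ==> (2*h >= 12 && h + u >= -1))
  WP_2: (u == 6 ==> (forall h_2. ((u == 13 ==> (forall h_1. ((!(u == 20)) && 2*h_1 >= 12 && h_1 + u >= 13))) && ((!(u == 13)) ==> (2*h_2 >= 12 && h_2 + u >= 6))))) && ((!(u == 6)) ==> (2*h >= 12 && h + u >= -1))
So before the loop: (u == 6 ==> (forall h_2. ((u == 13 ==> (forall h_1. ((!(u == 20)) && 2*h_1 >= 12 && h_1 + u >= 13))) && ((!(u == 13)) ==> (2*h_2 >= 12 && h_2 + u >= 6))))) && ((!(u == 6)) ==> (2*h >= 12 && h + u >= -1))
Before h := h - 9: (u == 6 ==> (forall h_2. ((u == 13 ==> (forall h_1. ((!(u == 20)) && 2*h_1 >= 12 && h_1 + u >= 13))) && ((!(u == 13)) ==> (2*h_2 >= 12 && h_2 + u >= 6))))) && ((!(u == 6)) ==> (2*h >= 30 && h + u >= 8))
Answer: WP = (u == 6 ==> (forall h_2. ((u == 13 ==> (forall h_1. ((!(u == 20)) && 2*h_1 >= 12 && h_1 + u >= 13))) && ((!(u == 13)) ==> (2*h_2 >= 12 && h_2 + u >= 6))))) && ((!(u == 6)) ==> (2*h >= 30 && h + u >= 8))


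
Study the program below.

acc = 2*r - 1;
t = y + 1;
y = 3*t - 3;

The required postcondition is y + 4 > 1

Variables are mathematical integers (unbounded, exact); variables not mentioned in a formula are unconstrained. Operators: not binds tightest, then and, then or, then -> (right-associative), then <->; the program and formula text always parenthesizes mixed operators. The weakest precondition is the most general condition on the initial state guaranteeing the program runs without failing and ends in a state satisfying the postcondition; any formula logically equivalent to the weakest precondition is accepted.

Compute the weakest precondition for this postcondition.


Working backward. After the program, the postcondition y + 4 > 1 must hold; in canonical form it is y > -3.
Before y := 3*t - 3: 3*t > 0
Before t := y + 1: 3*y > -3
Before acc := 2*r - 1: 3*y > -3
Answer: WP = 3*y > -3


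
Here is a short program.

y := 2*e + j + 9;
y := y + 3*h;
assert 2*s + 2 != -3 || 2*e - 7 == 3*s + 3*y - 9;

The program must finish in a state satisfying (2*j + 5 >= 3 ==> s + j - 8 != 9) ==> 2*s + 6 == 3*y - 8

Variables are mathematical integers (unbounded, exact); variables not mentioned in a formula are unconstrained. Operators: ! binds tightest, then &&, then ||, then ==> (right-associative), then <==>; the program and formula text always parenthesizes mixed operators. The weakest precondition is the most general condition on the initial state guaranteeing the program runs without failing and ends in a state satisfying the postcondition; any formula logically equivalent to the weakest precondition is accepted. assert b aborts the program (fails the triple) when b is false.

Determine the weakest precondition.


Working backward. After the program, the postcondition (2*j + 5 >= 3 ==> s + j - 8 != 9) ==> 2*s + 6 == 3*y - 8 must hold; in canonical form it is (2*j >= -2 ==> j + s != 17) ==> 2*s == 3*y - 14.
Before assert 2*s + 2 != -3 || 2*e - 7 == 3*s + 3*y - 9: (2*s != -5 || 2*e == 3*s + 3*y - 2) && ((2*j >= -2 ==> j + s != 17) ==> 2*s == 3*y - 14)
Before y := y + 3*h: (2*s != -5 || 2*e == 9*h + 3*s + 3*y - 2) && ((2*j >= -2 ==> j + s != 17) ==> 2*s == 9*h + 3*y - 14)
Before y := 2*e + j + 9: (2*s != -5 || 4*e + 9*h + 3*j + 3*s == -25) && ((2*j >= -2 ==> j + s != 17) ==> 2*s == 6*e + 9*h + 3*j + 13)
Answer: WP = (2*s != -5 || 4*e + 9*h + 3*j + 3*s == -25) && ((2*j >= -2 ==> j + s != 17) ==> 2*s == 6*e + 9*h + 3*j + 13)


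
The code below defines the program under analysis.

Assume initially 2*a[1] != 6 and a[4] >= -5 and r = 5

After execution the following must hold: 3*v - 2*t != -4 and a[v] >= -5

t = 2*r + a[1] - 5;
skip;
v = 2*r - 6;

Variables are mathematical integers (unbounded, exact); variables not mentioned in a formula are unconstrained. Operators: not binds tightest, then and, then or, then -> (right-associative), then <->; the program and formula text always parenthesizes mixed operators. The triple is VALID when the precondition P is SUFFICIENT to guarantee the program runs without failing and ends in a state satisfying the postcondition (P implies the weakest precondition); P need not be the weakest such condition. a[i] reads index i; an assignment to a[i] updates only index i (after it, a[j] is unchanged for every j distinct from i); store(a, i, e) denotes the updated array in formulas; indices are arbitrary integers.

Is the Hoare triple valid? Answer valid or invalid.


Working backward. After the program, the postcondition 3*v - 2*t != -4 and a[v] >= -5 must hold; in canonical form it is 3*v != 2*t - 4 and a[v] >= -5.
Before v := 2*r - 6: 6*r != 2*t + 14 and a[2*r - 6] >= -5
Before skip: 6*r != 2*t + 14 and a[2*r - 6] >= -5
Before t := 2*r + a[1] - 5: 2*r != 2*a[1] + 4 and a[2*r - 6] >= -5
The weakest precondition is 2*r != 2*a[1] + 4 and a[2*r - 6] >= -5.
Check whether 2*a[1] != 6 and a[4] >= -5 and r = 5 implies it.
Every state satisfying the precondition satisfies the weakest precondition: the implication holds.
Answer: valid


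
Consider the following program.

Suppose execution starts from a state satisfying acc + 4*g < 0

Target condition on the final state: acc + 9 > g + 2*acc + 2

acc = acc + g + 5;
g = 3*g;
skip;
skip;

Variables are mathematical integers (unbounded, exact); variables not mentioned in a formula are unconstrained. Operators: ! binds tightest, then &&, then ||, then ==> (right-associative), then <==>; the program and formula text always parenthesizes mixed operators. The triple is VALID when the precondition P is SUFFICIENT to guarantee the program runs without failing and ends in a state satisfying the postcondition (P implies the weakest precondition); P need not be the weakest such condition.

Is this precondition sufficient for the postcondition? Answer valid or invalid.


Working backward. After the program, the postcondition acc + 9 > g + 2*acc + 2 must hold; in canonical form it is acc + g < 7.
Before skip: acc + g < 7
Before skip: acc + g < 7
Before g := 3*g: acc + 3*g < 7
Before acc := acc + g + 5: acc + 4*g < 2
The weakest precondition is acc + 4*g < 2.
Check whether acc + 4*g < 0 implies it.
Every state satisfying the precondition satisfies the weakest precondition: the implication holds.
Answer: valid


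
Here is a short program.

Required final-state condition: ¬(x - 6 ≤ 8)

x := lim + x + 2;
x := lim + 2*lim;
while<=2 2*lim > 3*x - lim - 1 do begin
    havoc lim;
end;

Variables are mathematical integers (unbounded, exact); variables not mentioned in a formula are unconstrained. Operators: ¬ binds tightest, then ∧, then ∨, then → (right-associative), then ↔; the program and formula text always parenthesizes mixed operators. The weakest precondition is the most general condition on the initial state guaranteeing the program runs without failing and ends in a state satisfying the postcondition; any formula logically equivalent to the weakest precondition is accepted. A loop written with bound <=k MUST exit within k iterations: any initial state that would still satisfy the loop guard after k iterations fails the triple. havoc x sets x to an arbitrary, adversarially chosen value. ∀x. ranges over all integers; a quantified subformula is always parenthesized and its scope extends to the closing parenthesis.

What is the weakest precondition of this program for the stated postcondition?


Working backward. After the program, the postcondition ¬(x - 6 ≤ 8) must hold; in canonical form it is ¬(x ≤ 14).
Before the loop (bound <=2), unroll the exhaustion recursion (WP_0 = exit-now case; WP_j = one more guarded iteration, up to j = 2):
  WP_0: (¬(3*lim > 3*x - 1)) ∧ (¬(x ≤ 14))
  WP_1: (3*lim > 3*x - 1 → (∀lim_1. ((¬(3*lim_1 > 3*x - 1)) ∧ (¬(x ≤ 14))))) ∧ ((¬(3*lim > 3*x - 1)) → (¬(x ≤ 14)))
  WP_2: (3*lim > 3*x - 1 → (∀lim_2. ((3*lim_2 > 3*x - 1 → (∀lim_1. ((¬(3*lim_1 > 3*x - 1)) ∧ (¬(x ≤ 14))))) ∧ ((¬(3*lim_2 > 3*x - 1)) → (¬(x ≤ 14)))))) ∧ ((¬(3*lim > 3*x - 1)) → (¬(x ≤ 14)))
So before the loop: (3*lim > 3*x - 1 → (∀lim_2. ((3*lim_2 > 3*x - 1 → (∀lim_1. ((¬(3*lim_1 > 3*x - 1)) ∧ (¬(x ≤ 14))))) ∧ ((¬(3*lim_2 > 3*x - 1)) → (¬(x ≤ 14)))))) ∧ ((¬(3*lim > 3*x - 1)) → (¬(x ≤ 14)))
Before x := lim + 2*lim: (6*lim < 1 → (∀lim_2. ((3*lim_2 > 9*lim - 1 → (∀lim_1. ((¬(3*lim_1 > 9*lim - 1)) ∧ (¬(3*lim ≤ 14))))) ∧ ((¬(3*lim_2 > 9*lim - 1)) → (¬(3*lim ≤ 14)))))) ∧ ((¬(6*lim < 1)) → (¬(3*lim ≤ 14)))
Before x := lim + x + 2: (6*lim < 1 → (∀lim_2. ((3*lim_2 > 9*lim - 1 → (∀lim_1. ((¬(3*lim_1 > 9*lim - 1)) ∧ (¬(3*lim ≤ 14))))) ∧ ((¬(3*lim_2 > 9*lim - 1)) → (¬(3*lim ≤ 14)))))) ∧ ((¬(6*lim < 1)) → (¬(3*lim ≤ 14)))
Answer: WP = (6*lim < 1 → (∀lim_2. ((3*lim_2 > 9*lim - 1 → (∀lim_1. ((¬(3*lim_1 > 9*lim - 1)) ∧ (¬(3*lim ≤ 14))))) ∧ ((¬(3*lim_2 > 9*lim - 1)) → (¬(3*lim ≤ 14)))))) ∧ ((¬(6*lim < 1)) → (¬(3*lim ≤ 14)))


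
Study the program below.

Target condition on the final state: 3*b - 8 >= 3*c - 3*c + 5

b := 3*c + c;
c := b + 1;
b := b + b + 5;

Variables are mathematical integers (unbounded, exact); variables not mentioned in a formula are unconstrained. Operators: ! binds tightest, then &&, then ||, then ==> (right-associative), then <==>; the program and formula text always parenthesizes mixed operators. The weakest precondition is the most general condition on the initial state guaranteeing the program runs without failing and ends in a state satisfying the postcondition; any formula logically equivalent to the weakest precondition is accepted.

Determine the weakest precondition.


Working backward. After the program, the postcondition 3*b - 8 >= 3*c - 3*c + 5 must hold; in canonical form it is 3*b >= 13.
Before b := b + b + 5: 6*b >= -2
Before c := b + 1: 6*b >= -2
Before b := 3*c + c: 24*c >= -2
Answer: WP = 24*c >= -2


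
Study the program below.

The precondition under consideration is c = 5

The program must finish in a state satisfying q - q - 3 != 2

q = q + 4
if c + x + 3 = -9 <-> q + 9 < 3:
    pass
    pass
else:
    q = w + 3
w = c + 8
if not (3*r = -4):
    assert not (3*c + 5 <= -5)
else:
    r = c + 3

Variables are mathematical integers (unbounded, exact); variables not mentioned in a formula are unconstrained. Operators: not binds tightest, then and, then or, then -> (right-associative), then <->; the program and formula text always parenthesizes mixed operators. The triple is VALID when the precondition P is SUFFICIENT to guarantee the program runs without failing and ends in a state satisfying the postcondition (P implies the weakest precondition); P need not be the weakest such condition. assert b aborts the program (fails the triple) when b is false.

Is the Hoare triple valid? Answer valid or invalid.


Working backward. After the program, the postcondition q - q - 3 != 2 must hold; in canonical form it is true.
Then branch requires not (3*c <= -10); else branch requires true.
Before the if: (not (3*r = -4)) -> (not (3*c <= -10))
Before w := c + 8: (not (3*r = -4)) -> (not (3*c <= -10))
Then branch requires (not (3*r = -4)) -> (not (3*c <= -10)); else branch requires (not (3*r = -4)) -> (not (3*c <= -10)).
Before the if: ((c + x = -12 <-> q < -6) -> ((not (3*r = -4)) -> (not (3*c <= -10)))) and ((not (c + x = -12 <-> q < -6)) -> ((not (3*r = -4)) -> (not (3*c <= -10))))
Before q := q + 4: ((c + x = -12 <-> q < -10) -> ((not (3*r = -4)) -> (not (3*c <= -10)))) and ((not (c + x = -12 <-> q < -10)) -> ((not (3*r = -4)) -> (not (3*c <= -10))))
The weakest precondition is ((c + x = -12 <-> q < -10) -> ((not (3*r = -4)) -> (not (3*c <= -10)))) and ((not (c + x = -12 <-> q < -10)) -> ((not (3*r = -4)) -> (not (3*c <= -10)))).
Check whether c = 5 implies it.
Every state satisfying the precondition satisfies the weakest precondition: the implication holds.
Answer: valid


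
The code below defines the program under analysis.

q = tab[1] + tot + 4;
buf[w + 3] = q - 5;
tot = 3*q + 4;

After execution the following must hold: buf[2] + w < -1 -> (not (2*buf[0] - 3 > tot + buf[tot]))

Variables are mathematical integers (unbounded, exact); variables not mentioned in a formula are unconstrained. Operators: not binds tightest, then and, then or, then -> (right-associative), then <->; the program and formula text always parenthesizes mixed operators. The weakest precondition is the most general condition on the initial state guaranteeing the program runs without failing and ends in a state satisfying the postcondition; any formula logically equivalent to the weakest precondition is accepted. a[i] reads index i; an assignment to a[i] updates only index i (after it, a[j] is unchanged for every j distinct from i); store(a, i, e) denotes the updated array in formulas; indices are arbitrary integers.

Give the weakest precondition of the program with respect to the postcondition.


Working backward. After the program, the postcondition buf[2] + w < -1 -> (not (2*buf[0] - 3 > tot + buf[tot])) must hold; in canonical form it is buf[2] + w < -1 -> (not (2*buf[0] > buf[tot] + tot + 3)).
Before tot := 3*q + 4: buf[2] + w < -1 -> (not (2*buf[0] > buf[3*q + 4] + 3*q + 7))
Before buf[w + 3] := q - 5: store(buf, w + 3, q - 5)[2] + w < -1 -> (not (2*store(buf, w + 3, q - 5)[0] > store(buf, w + 3, q - 5)[3*q + 4] + 3*q + 7))
Before q := tab[1] + tot + 4: store(buf, w + 3, tab[1] + tot - 1)[2] + w < -1 -> (not (2*store(buf, w + 3, tab[1] + tot - 1)[0] > 3*tab[1] + store(buf, w + 3, tab[1] + tot - 1)[3*tab[1] + 3*tot + 16] + 3*tot + 19))
Answer: WP = store(buf, w + 3, tab[1] + tot - 1)[2] + w < -1 -> (not (2*store(buf, w + 3, tab[1] + tot - 1)[0] > 3*tab[1] + store(buf, w + 3, tab[1] + tot - 1)[3*tab[1] + 3*tot + 16] + 3*tot + 19))


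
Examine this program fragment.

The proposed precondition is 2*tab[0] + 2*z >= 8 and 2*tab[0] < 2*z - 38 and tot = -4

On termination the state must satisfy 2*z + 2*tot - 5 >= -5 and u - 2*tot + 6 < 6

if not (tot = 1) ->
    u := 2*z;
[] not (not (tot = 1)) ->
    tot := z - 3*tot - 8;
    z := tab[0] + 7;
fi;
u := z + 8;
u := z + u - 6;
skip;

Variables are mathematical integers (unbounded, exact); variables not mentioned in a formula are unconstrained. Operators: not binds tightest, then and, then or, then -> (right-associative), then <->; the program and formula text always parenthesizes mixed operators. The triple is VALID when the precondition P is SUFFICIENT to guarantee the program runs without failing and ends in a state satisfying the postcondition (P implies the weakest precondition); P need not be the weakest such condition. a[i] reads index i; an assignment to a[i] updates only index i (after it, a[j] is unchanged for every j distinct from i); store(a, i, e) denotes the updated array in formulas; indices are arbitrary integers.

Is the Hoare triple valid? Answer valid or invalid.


Working backward. After the program, the postcondition 2*z + 2*tot - 5 >= -5 and u - 2*tot + 6 < 6 must hold; in canonical form it is 2*tot + 2*z >= 0 and u < 2*tot.
Before skip: 2*tot + 2*z >= 0 and u < 2*tot
Before u := z + u - 6: 2*tot + 2*z >= 0 and u + z < 2*tot + 6
Before u := z + 8: 2*tot + 2*z >= 0 and 2*z < 2*tot - 2
Then branch requires 2*tot + 2*z >= 0 and 2*z < 2*tot - 2; else branch requires 2*tab[0] + 2*z >= 6*tot + 2 and 2*tab[0] + 6*tot < 2*z - 32.
Before the if: ((not (tot = 1)) -> (2*tot + 2*z >= 0 and 2*z < 2*tot - 2)) and (tot = 1 -> (2*tab[0] + 2*z >= 6*tot + 2 and 2*tab[0] + 6*tot < 2*z - 32))
The weakest precondition is ((not (tot = 1)) -> (2*tot + 2*z >= 0 and 2*z < 2*tot - 2)) and (tot = 1 -> (2*tab[0] + 2*z >= 6*tot + 2 and 2*tab[0] + 6*tot < 2*z - 32)).
Check whether 2*tab[0] + 2*z >= 8 and 2*tab[0] < 2*z - 38 and tot = -4 implies it.
Countermodel: at the initial state tab = {[0] = -8, elsewhere -8}, tot = -4, z = 12, the precondition holds but the weakest precondition fails.
Answer: invalid


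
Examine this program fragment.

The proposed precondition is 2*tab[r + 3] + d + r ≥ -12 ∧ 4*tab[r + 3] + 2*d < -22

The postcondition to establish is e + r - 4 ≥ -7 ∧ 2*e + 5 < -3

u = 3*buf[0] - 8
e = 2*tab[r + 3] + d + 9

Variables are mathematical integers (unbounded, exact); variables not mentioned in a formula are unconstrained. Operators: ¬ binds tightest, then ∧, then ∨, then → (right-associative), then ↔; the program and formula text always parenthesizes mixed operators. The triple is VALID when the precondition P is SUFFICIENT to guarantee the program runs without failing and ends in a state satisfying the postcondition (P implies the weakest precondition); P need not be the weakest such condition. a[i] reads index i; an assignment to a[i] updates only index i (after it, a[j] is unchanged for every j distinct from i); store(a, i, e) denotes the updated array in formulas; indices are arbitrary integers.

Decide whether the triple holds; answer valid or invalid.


Working backward. After the program, the postcondition e + r - 4 ≥ -7 ∧ 2*e + 5 < -3 must hold; in canonical form it is e + r ≥ -3 ∧ 2*e < -8.
Before e := 2*tab[r + 3] + d + 9: 2*tab[r + 3] + d + r ≥ -12 ∧ 4*tab[r + 3] + 2*d < -26
Before u := 3*buf[0] - 8: 2*tab[r + 3] + d + r ≥ -12 ∧ 4*tab[r + 3] + 2*d < -26
The weakest precondition is 2*tab[r + 3] + d + r ≥ -12 ∧ 4*tab[r + 3] + 2*d < -26.
Check whether 2*tab[r + 3] + d + r ≥ -12 ∧ 4*tab[r + 3] + 2*d < -22 implies it.
Countermodel: at the initial state d = -12, r = 0, tab = {[3] = 0, elsewhere 0}, the precondition holds but the weakest precondition fails.
Answer: invalid


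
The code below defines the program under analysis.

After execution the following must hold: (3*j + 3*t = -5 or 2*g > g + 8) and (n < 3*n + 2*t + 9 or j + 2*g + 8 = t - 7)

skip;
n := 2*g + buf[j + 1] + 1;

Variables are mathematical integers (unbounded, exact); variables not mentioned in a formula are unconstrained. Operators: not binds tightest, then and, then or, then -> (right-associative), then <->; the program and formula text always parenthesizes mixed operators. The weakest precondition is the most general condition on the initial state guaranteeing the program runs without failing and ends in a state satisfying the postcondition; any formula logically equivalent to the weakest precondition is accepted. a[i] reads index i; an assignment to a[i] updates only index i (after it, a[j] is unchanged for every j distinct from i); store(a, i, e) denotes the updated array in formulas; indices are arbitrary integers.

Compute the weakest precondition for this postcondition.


Working backward. After the program, the postcondition (3*j + 3*t = -5 or 2*g > g + 8) and (n < 3*n + 2*t + 9 or j + 2*g + 8 = t - 7) must hold; in canonical form it is (3*j + 3*t = -5 or g > 8) and (2*n + 2*t > -9 or 2*g + j = t - 15).
Before n := 2*g + buf[j + 1] + 1: (3*j + 3*t = -5 or g > 8) and (2*buf[j + 1] + 4*g + 2*t > -11 or 2*g + j = t - 15)
Before skip: (3*j + 3*t = -5 or g > 8) and (2*buf[j + 1] + 4*g + 2*t > -11 or 2*g + j = t - 15)
Answer: WP = (3*j + 3*t = -5 or g > 8) and (2*buf[j + 1] + 4*g + 2*t > -11 or 2*g + j = t - 15)


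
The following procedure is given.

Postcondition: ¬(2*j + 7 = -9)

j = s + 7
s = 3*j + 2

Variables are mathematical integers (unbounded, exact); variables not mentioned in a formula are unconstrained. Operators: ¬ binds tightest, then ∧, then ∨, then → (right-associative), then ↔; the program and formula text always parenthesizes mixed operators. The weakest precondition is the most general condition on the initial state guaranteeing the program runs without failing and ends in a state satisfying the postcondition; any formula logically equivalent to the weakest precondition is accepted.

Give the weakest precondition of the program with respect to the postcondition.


Working backward. After the program, the postcondition ¬(2*j + 7 = -9) must hold; in canonical form it is ¬(2*j = -16).
Before s := 3*j + 2: ¬(2*j = -16)
Before j := s + 7: ¬(2*s = -30)
Answer: WP = ¬(2*s = -30)


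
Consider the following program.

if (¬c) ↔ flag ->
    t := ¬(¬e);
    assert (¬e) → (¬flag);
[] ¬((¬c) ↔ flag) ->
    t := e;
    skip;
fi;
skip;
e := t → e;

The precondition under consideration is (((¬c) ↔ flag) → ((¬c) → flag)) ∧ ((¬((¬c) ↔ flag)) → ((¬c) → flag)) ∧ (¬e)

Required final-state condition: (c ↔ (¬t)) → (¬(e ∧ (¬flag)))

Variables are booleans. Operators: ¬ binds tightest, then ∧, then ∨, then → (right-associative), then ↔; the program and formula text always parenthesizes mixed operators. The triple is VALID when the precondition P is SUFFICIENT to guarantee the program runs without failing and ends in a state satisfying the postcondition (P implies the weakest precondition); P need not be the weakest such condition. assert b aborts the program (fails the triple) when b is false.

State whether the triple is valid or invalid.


Working backward. After the program, (c ↔ (¬t)) → (¬(e ∧ (¬flag))) must hold.
Before e := t → e: (c ↔ (¬t)) → (¬((t → e) ∧ (¬flag)))
Before skip: (c ↔ (¬t)) → (¬((t → e) ∧ (¬flag)))
Then branch requires ((¬e) → (¬flag)) ∧ ((c ↔ (¬e)) → flag); else branch requires (c ↔ (¬e)) → flag.
Before the if: (((¬c) ↔ flag) → (((¬e) → (¬flag)) ∧ ((c ↔ (¬e)) → flag))) ∧ ((¬((¬c) ↔ flag)) → ((c ↔ (¬e)) → flag))
The weakest precondition is (((¬c) ↔ flag) → (((¬e) → (¬flag)) ∧ ((c ↔ (¬e)) → flag))) ∧ ((¬((¬c) ↔ flag)) → ((c ↔ (¬e)) → flag)).
Check whether (((¬c) ↔ flag) → ((¬c) → flag)) ∧ ((¬((¬c) ↔ flag)) → ((¬c) → flag)) ∧ (¬e) implies it.
Countermodel: at the initial state c = false, e = false, flag = true, the precondition holds but the weakest precondition fails.
Answer: invalid


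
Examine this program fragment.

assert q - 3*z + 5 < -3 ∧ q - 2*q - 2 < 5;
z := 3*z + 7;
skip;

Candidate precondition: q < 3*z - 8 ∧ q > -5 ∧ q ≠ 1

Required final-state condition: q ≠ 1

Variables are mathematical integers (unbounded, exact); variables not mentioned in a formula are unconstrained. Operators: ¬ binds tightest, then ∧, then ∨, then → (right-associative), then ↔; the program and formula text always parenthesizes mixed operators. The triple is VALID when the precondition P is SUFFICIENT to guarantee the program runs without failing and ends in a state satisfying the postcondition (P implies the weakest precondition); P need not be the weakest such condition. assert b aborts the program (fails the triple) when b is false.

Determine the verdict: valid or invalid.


Working backward. After the program, q ≠ 1 must hold.
Before skip: q ≠ 1
Before z := 3*z + 7: q ≠ 1
Before assert q - 3*z + 5 < -3 ∧ q - 2*q - 2 < 5: q < 3*z - 8 ∧ q > -7 ∧ q ≠ 1
The weakest precondition is q < 3*z - 8 ∧ q > -7 ∧ q ≠ 1.
Check whether q < 3*z - 8 ∧ q > -5 ∧ q ≠ 1 implies it.
Every state satisfying the precondition satisfies the weakest precondition: the implication holds.
Answer: valid


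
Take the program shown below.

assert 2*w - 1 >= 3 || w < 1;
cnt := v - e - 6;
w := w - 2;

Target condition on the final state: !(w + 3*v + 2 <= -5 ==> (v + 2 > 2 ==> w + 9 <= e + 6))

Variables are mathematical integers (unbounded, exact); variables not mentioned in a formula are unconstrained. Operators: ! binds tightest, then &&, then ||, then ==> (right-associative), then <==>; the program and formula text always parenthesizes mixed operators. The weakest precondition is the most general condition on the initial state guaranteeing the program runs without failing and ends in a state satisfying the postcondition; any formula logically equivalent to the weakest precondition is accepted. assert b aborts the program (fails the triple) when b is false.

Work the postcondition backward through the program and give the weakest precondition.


Working backward. After the program, the postcondition !(w + 3*v + 2 <= -5 ==> (v + 2 > 2 ==> w + 9 <= e + 6)) must hold; in canonical form it is !(3*v + w <= -7 ==> (v > 0 ==> w <= e - 3)).
Before w := w - 2: !(3*v + w <= -5 ==> (v > 0 ==> w <= e - 1))
Before cnt := v - e - 6: !(3*v + w <= -5 ==> (v > 0 ==> w <= e - 1))
Before assert 2*w - 1 >= 3 || w < 1: (2*w >= 4 || w < 1) && (!(3*v + w <= -5 ==> (v > 0 ==> w <= e - 1)))
Answer: WP = (2*w >= 4 || w < 1) && (!(3*v + w <= -5 ==> (v > 0 ==> w <= e - 1)))


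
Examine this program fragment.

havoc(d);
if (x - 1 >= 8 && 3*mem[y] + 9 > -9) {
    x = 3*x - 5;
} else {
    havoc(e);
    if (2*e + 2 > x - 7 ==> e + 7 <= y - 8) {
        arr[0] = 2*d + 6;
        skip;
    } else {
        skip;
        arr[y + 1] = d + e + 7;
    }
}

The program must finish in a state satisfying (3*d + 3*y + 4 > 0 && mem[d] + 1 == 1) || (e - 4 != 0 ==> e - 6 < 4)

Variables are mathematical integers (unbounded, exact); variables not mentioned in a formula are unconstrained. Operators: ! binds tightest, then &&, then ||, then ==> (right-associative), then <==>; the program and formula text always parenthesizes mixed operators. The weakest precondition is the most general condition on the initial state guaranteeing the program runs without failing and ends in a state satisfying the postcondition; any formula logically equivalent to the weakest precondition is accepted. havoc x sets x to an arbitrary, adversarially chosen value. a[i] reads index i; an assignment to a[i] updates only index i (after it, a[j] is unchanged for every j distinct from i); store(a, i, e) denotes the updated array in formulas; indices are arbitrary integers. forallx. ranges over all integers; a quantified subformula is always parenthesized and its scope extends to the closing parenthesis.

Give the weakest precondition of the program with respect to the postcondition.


Working backward. After the program, the postcondition (3*d + 3*y + 4 > 0 && mem[d] + 1 == 1) || (e - 4 != 0 ==> e - 6 < 4) must hold; in canonical form it is (3*d + 3*y > -4 && mem[d] == 0) || (e != 4 ==> e < 10).
Then branch requires (3*d + 3*y > -4 && mem[d] == 0) || (e != 4 ==> e < 10); else branch requires forall e_1. (((2*e_1 > x - 9 ==> e_1 <= y - 15) ==> ((3*d + 3*y > -4 && mem[d] == 0) || (e_1 != 4 ==> e_1 < 10))) && ((!(2*e_1 > x - 9 ==> e_1 <= y - 15)) ==> ((3*d + 3*y > -4 && mem[d] == 0) || (e_1 != 4 ==> e_1 < 10)))).
Before the if: ((x >= 9 && 3*mem[y] > -18) ==> ((3*d + 3*y > -4 && mem[d] == 0) || (e != 4 ==> e < 10))) && ((!(x >= 9 && 3*mem[y] > -18)) ==> (forall e_1. (((2*e_1 > x - 9 ==> e_1 <= y - 15) ==> ((3*d + 3*y > -4 && mem[d] == 0) || (e_1 != 4 ==> e_1 < 10))) && ((!(2*e_1 > x - 9 ==> e_1 <= y - 15)) ==> ((3*d + 3*y > -4 && mem[d] == 0) || (e_1 != 4 ==> e_1 < 10))))))
Before havoc d: forall d_1. (((x >= 9 && 3*mem[y] > -18) ==> ((3*d_1 + 3*y > -4 && mem[d_1] == 0) || (e != 4 ==> e < 10))) && ((!(x >= 9 && 3*mem[y] > -18)) ==> (forall e_1. (((2*e_1 > x - 9 ==> e_1 <= y - 15) ==> ((3*d_1 + 3*y > -4 && mem[d_1] == 0) || (e_1 != 4 ==> e_1 < 10))) && ((!(2*e_1 > x - 9 ==> e_1 <= y - 15)) ==> ((3*d_1 + 3*y > -4 && mem[d_1] == 0) || (e_1 != 4 ==> e_1 < 10)))))))
Answer: WP = forall d_1. (((x >= 9 && 3*mem[y] > -18) ==> ((3*d_1 + 3*y > -4 && mem[d_1] == 0) || (e != 4 ==> e < 10))) && ((!(x >= 9 && 3*mem[y] > -18)) ==> (forall e_1. (((2*e_1 > x - 9 ==> e_1 <= y - 15) ==> ((3*d_1 + 3*y > -4 && mem[d_1] == 0) || (e_1 != 4 ==> e_1 < 10))) && ((!(2*e_1 > x - 9 ==> e_1 <= y - 15)) ==> ((3*d_1 + 3*y > -4 && mem[d_1] == 0) || (e_1 != 4 ==> e_1 < 10)))))))


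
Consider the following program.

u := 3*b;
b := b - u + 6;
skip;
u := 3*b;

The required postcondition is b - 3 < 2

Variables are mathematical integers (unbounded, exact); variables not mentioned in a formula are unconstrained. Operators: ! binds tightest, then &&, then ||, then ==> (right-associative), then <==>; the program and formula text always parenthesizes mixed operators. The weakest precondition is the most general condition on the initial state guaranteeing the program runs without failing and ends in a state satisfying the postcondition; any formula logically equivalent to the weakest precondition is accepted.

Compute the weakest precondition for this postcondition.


Working backward. After the program, the postcondition b - 3 < 2 must hold; in canonical form it is b < 5.
Before u := 3*b: b < 5
Before skip: b < 5
Before b := b - u + 6: b < u - 1
Before u := 3*b: 2*b > 1
Answer: WP = 2*b > 1


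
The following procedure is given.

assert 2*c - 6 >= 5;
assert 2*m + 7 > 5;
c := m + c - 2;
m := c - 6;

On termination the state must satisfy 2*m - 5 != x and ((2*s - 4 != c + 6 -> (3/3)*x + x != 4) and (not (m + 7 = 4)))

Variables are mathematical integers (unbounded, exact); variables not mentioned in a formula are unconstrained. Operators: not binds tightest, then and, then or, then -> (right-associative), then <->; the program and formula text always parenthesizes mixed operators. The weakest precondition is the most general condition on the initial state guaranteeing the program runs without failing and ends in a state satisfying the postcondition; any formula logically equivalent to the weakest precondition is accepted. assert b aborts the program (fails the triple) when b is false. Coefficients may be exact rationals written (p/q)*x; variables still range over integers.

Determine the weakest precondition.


Working backward. After the program, the postcondition 2*m - 5 != x and ((2*s - 4 != c + 6 -> (3/3)*x + x != 4) and (not (m + 7 = 4))) must hold; in canonical form it is 2*m != x + 5 and (2*s != c + 10 -> 2*x != 4) and (not (m = -3)).
Before m := c - 6: 2*c != x + 17 and (2*s != c + 10 -> 2*x != 4) and (not (c = 3))
Before c := m + c - 2: 2*c + 2*m != x + 21 and (2*s != c + m + 8 -> 2*x != 4) and (not (c + m = 5))
Before assert 2*m + 7 > 5: 2*m > -2 and 2*c + 2*m != x + 21 and (2*s != c + m + 8 -> 2*x != 4) and (not (c + m = 5))
Before assert 2*c - 6 >= 5: 2*c >= 11 and 2*m > -2 and 2*c + 2*m != x + 21 and (2*s != c + m + 8 -> 2*x != 4) and (not (c + m = 5))
Answer: WP = 2*c >= 11 and 2*m > -2 and 2*c + 2*m != x + 21 and (2*s != c + m + 8 -> 2*x != 4) and (not (c + m = 5))


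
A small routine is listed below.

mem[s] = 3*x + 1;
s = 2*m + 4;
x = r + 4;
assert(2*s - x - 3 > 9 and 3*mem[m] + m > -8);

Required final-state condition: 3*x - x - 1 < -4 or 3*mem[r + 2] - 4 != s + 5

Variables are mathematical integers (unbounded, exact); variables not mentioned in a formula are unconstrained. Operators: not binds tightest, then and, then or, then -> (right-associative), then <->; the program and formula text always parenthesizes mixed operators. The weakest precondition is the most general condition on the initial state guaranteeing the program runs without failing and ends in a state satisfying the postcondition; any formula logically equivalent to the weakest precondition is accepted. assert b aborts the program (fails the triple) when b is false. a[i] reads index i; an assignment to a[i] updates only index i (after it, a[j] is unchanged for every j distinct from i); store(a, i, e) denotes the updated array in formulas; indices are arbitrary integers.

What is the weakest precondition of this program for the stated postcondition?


Working backward. After the program, the postcondition 3*x - x - 1 < -4 or 3*mem[r + 2] - 4 != s + 5 must hold; in canonical form it is 2*x < -3 or 3*mem[r + 2] != s + 9.
Before assert 2*s - x - 3 > 9 and 3*mem[m] + m > -8: 2*s > x + 12 and 3*mem[m] + m > -8 and (2*x < -3 or 3*mem[r + 2] != s + 9)
Before x := r + 4: 2*s > r + 16 and 3*mem[m] + m > -8 and (2*r < -11 or 3*mem[r + 2] != s + 9)
Before s := 2*m + 4: 4*m > r + 8 and 3*mem[m] + m > -8 and (2*r < -11 or 3*mem[r + 2] != 2*m + 13)
Before mem[s] := 3*x + 1: 4*m > r + 8 and 3*store(mem, s, 3*x + 1)[m] + m > -8 and (2*r < -11 or 3*store(mem, s, 3*x + 1)[r + 2] != 2*m + 13)
Answer: WP = 4*m > r + 8 and 3*store(mem, s, 3*x + 1)[m] + m > -8 and (2*r < -11 or 3*store(mem, s, 3*x + 1)[r + 2] != 2*m + 13)
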